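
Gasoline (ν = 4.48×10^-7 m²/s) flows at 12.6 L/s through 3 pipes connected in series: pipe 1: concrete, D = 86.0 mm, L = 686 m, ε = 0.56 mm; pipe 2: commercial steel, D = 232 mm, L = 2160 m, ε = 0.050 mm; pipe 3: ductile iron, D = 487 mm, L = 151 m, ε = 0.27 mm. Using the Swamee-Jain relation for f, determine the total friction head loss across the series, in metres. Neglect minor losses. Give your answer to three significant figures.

H ≈ 64.3 m

Pipe 1: V = 2.169 m/s, Re = 4.16×10^5, ε/D = 0.00651, f = 0.03324, h_1 = f(L/D)V²/2g = 63.59 m
Pipe 2: V = 0.2981 m/s, Re = 1.54×10^5, ε/D = 2.16×10^-4, f = 0.01785, h_2 = f(L/D)V²/2g = 0.7526 m
Pipe 3: V = 0.06764 m/s, Re = 7.35×10^4, ε/D = 5.54×10^-4, f = 0.02150, h_3 = f(L/D)V²/2g = 0.001555 m
Series → Q common, losses add: H = Σh = 64.35 m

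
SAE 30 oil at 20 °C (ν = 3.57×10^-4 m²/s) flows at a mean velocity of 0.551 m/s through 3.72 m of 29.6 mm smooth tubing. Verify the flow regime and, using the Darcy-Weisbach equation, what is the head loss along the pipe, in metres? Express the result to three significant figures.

Re = VD/ν = 0.551·0.02960/3.57×10^-4 = 45.7 → laminar (Re < 2300)
f = 64/Re = 1.401
h_f = f(L/D)V²/(2g) = 1.401·(3.72/0.02960)·0.551²/(2·9.81) = 2.724 m

h_f ≈ 2.72 m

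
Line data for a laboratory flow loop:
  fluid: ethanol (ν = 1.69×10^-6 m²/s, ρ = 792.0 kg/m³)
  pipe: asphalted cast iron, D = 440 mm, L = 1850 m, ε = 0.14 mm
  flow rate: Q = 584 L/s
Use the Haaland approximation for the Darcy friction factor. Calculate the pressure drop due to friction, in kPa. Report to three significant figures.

Δp ≈ 387 kPa

V = 4Q/(πD²) = 4·0.584/(π·0.440²) = 3.841 m/s
Re = VD/ν = 3.841·0.440/1.69×10^-6 = 1.00×10^6 → turbulent
ε/D = 0.14/440 = 3.18×10^-4
Haaland: f = 0.01576
h_f = f(L/D)V²/(2g) = 0.01576·(1850/0.440)·3.841²/(2·9.81) = 49.84 m
Δp = ρg·h_f = 792.0·9.81·49.84 = 387.2 kPa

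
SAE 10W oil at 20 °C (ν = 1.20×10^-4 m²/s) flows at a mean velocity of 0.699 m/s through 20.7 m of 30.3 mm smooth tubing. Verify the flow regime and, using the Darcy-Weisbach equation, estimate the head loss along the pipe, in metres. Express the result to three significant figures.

h_f ≈ 6.17 m

Re = VD/ν = 0.699·0.03030/1.20×10^-4 = 176 → laminar (Re < 2300)
f = 64/Re = 0.3626
h_f = f(L/D)V²/(2g) = 0.3626·(20.7/0.03030)·0.699²/(2·9.81) = 6.169 m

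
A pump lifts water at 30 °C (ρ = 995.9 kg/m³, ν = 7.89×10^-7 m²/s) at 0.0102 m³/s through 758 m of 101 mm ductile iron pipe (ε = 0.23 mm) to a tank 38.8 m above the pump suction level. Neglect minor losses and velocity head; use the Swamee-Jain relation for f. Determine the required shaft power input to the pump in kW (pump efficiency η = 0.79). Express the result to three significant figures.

V = 4Q/(πD²) = 1.273 m/s; Re = 1.63×10^5; ε/D = 0.00228; f = 0.02543
h_f = f(L/D)V²/2g = 15.77 m
Total head H = z + h_f = 38.8 + 15.77 = 54.57 m
P_hyd = ρgQH = 995.9·9.81·0.0102·54.57 = 5.438 kW
P_shaft = P_hyd/η = 5.438/0.79 = 6.883 kW

P_shaft ≈ 6.88 kW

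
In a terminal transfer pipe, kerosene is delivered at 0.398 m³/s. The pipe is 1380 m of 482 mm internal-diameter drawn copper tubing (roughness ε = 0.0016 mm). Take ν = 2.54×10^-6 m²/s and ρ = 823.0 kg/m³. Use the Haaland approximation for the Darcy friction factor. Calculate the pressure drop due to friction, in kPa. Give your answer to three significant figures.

V = 4Q/(πD²) = 4·0.398/(π·0.482²) = 2.181 m/s
Re = VD/ν = 2.181·0.482/2.54×10^-6 = 4.14×10^5 → turbulent
ε/D = 0.0016/482 = 3.32×10^-6
Haaland: f = 0.01355
h_f = f(L/D)V²/(2g) = 0.01355·(1380/0.482)·2.181²/(2·9.81) = 9.406 m
Δp = ρg·h_f = 823.0·9.81·9.406 = 75.94 kPa

Δp ≈ 75.9 kPa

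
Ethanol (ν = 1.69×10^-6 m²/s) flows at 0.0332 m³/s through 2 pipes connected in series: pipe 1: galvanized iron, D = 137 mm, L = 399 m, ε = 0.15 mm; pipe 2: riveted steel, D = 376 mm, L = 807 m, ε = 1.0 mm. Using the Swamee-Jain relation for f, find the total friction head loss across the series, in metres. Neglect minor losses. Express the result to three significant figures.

Pipe 1: V = 2.252 m/s, Re = 1.83×10^5, ε/D = 0.00109, f = 0.02167, h_1 = f(L/D)V²/2g = 16.32 m
Pipe 2: V = 0.2990 m/s, Re = 6.65×10^4, ε/D = 0.00266, f = 0.02762, h_2 = f(L/D)V²/2g = 0.2701 m
Series → Q common, losses add: H = Σh = 16.59 m

H ≈ 16.6 m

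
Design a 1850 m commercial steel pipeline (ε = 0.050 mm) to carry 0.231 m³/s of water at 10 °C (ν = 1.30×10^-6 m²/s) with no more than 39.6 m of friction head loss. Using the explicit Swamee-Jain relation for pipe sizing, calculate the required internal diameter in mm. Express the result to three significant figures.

D ≈ 317 mm

Swamee-Jain (Type III): D = 0.66·[ε^1.25·(LQ²/(gh_f))^4.75 + ν·Q^9.4·(L/(gh_f))^5.2]^0.04
LQ²/(gh_f) = 0.2541; L/(gh_f) = 4.762
Term 1 = ε^1.25·(…)^4.75 = 6.27×10^-9; Term 2 = ν·Q^9.4·(…)^5.2 = 4.53×10^-9
D = 0.66·(6.27×10^-9 + 4.53×10^-9)^0.04 = 0.3169 m = 317 mm
Check: V = 2.93 m/s, Re = 7.14×10^5, f = 0.01463, h_f = 37.4 m ≈ 39.6 m ✓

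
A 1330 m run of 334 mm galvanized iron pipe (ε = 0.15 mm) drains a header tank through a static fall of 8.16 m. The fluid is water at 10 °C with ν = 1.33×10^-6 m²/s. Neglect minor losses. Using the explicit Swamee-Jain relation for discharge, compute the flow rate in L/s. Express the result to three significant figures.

Q ≈ 132 L/s

Swamee-Jain (Type II): Q = -0.965·√(gD⁵h_f/L)·ln[ε/(3.7D) + √(3.17ν²L/(gD³h_f))]
√(gD⁵h_f/L) = √(9.81·0.334⁵·8.16/1330) = 0.01582
ε/(3.7D) = 1.21×10^-4; √(3.17ν²L/(gD³h_f)) = 5.00×10^-5
Q = -0.965·0.01582·ln(1.714×10^-4) = 0.1324 m³/s
Check: V = 1.51 m/s, Re = 3.79×10^5, f = 0.01774, h_f = 8.21 m ≈ 8.16 m ✓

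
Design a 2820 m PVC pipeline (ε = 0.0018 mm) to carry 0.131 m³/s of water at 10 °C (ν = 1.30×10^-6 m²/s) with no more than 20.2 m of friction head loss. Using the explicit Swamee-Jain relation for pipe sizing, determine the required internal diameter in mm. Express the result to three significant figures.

Swamee-Jain (Type III): D = 0.66·[ε^1.25·(LQ²/(gh_f))^4.75 + ν·Q^9.4·(L/(gh_f))^5.2]^0.04
LQ²/(gh_f) = 0.2442; L/(gh_f) = 14.23
Term 1 = ε^1.25·(…)^4.75 = 8.15×10^-11; Term 2 = ν·Q^9.4·(…)^5.2 = 6.50×10^-9
D = 0.66·(8.15×10^-11 + 6.50×10^-9)^0.04 = 0.3107 m = 311 mm
Check: V = 1.73 m/s, Re = 4.13×10^5, f = 0.01363, h_f = 18.8 m ≈ 20.2 m ✓

D ≈ 311 mm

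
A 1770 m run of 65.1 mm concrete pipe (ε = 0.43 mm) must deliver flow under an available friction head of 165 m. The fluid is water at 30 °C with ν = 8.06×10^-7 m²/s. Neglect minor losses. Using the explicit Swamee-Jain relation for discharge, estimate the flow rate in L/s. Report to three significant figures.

Q ≈ 6.27 L/s

Swamee-Jain (Type II): Q = -0.965·√(gD⁵h_f/L)·ln[ε/(3.7D) + √(3.17ν²L/(gD³h_f))]
√(gD⁵h_f/L) = √(9.81·0.0651⁵·165/1770) = 0.001034
ε/(3.7D) = 0.00179; √(3.17ν²L/(gD³h_f)) = 9.03×10^-5
Q = -0.965·0.001034·ln(0.001876) = 0.006265 m³/s
Check: V = 1.88 m/s, Re = 1.52×10^5, f = 0.03382, h_f = 166 m ≈ 165 m ✓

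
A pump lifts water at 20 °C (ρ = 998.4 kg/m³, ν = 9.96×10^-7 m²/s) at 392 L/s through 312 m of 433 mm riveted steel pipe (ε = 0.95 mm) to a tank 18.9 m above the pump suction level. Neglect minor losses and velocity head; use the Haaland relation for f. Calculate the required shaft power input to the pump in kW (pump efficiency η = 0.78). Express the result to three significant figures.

V = 4Q/(πD²) = 2.662 m/s; Re = 1.16×10^6; ε/D = 0.00219; f = 0.02419
h_f = f(L/D)V²/2g = 6.295 m
Total head H = z + h_f = 18.9 + 6.295 = 25.20 m
P_hyd = ρgQH = 998.4·9.81·0.392·25.20 = 96.73 kW
P_shaft = P_hyd/η = 96.73/0.78 = 124.0 kW

P_shaft ≈ 124 kW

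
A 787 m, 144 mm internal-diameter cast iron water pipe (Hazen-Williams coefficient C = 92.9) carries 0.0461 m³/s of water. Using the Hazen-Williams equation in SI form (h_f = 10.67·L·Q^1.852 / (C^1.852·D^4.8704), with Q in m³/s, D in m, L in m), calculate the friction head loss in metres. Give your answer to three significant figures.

h_f = 10.67·787·0.0461^1.852 / (92.9^1.852·0.144^4.8704) = 80.10 m

h_f ≈ 80.1 m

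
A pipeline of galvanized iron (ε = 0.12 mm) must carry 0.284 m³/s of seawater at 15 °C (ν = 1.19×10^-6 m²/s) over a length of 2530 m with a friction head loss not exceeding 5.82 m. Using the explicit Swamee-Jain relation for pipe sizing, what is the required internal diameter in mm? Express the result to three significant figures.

Swamee-Jain (Type III): D = 0.66·[ε^1.25·(LQ²/(gh_f))^4.75 + ν·Q^9.4·(L/(gh_f))^5.2]^0.04
LQ²/(gh_f) = 3.574; L/(gh_f) = 44.31
Term 1 = ε^1.25·(…)^4.75 = 0.00533; Term 2 = ν·Q^9.4·(…)^5.2 = 0.00315
D = 0.66·(0.00533 + 0.00315)^0.04 = 0.5454 m = 545 mm
Check: V = 1.22 m/s, Re = 5.57×10^5, f = 0.01556, h_f = 5.44 m ≈ 5.82 m ✓

D ≈ 545 mm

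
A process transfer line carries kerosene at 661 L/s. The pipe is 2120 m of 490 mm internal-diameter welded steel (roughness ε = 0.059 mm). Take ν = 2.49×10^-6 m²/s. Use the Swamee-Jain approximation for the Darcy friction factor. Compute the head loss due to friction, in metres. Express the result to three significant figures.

V = 4Q/(πD²) = 4·0.661/(π·0.490²) = 3.505 m/s
Re = VD/ν = 3.505·0.490/2.49×10^-6 = 6.90×10^5 → turbulent
ε/D = 0.059/490 = 1.20×10^-4
Swamee-Jain: f = 0.01424
h_f = f(L/D)V²/(2g) = 0.01424·(2120/0.490)·3.505²/(2·9.81) = 38.57 m

h_f ≈ 38.6 m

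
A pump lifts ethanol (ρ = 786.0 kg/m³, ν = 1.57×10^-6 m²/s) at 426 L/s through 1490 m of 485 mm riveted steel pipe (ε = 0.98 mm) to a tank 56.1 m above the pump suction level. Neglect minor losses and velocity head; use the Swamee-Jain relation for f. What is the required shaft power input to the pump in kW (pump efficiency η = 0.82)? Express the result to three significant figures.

V = 4Q/(πD²) = 2.306 m/s; Re = 7.12×10^5; ε/D = 0.00202; f = 0.02383
h_f = f(L/D)V²/2g = 19.84 m
Total head H = z + h_f = 56.1 + 19.84 = 75.94 m
P_hyd = ρgQH = 786.0·9.81·0.426·75.94 = 249.5 kW
P_shaft = P_hyd/η = 249.5/0.82 = 304.2 kW

P_shaft ≈ 304 kW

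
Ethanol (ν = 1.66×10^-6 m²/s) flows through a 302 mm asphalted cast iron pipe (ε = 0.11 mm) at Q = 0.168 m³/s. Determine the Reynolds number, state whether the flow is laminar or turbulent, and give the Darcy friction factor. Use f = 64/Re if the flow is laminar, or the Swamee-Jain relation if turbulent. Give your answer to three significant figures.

V = 4Q/(πD²) = 2.345 m/s
Re = VD/ν = 2.345·0.302/1.66×10^-6 = 4.27×10^5
Re > 4000 → turbulent; ε/D = 3.64×10^-4
Swamee-Jain: f = 0.01704

Re ≈ 4.27×10^5; turbulent; f ≈ 0.0170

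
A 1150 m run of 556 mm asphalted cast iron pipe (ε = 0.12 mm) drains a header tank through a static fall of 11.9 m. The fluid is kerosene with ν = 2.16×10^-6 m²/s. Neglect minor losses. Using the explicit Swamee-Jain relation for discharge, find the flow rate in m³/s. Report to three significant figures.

Q ≈ 0.662 m³/s

Swamee-Jain (Type II): Q = -0.965·√(gD⁵h_f/L)·ln[ε/(3.7D) + √(3.17ν²L/(gD³h_f))]
√(gD⁵h_f/L) = √(9.81·0.556⁵·11.9/1150) = 0.07344
ε/(3.7D) = 5.83×10^-5; √(3.17ν²L/(gD³h_f)) = 2.91×10^-5
Q = -0.965·0.07344·ln(8.745×10^-5) = 0.6623 m³/s
Check: V = 2.73 m/s, Re = 7.02×10^5, f = 0.01526, h_f = 12.0 m ≈ 11.9 m ✓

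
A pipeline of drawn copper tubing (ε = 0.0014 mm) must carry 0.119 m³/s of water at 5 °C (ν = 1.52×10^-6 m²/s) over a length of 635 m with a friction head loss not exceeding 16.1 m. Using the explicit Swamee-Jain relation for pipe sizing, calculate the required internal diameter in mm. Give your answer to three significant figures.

D ≈ 232 mm

Swamee-Jain (Type III): D = 0.66·[ε^1.25·(LQ²/(gh_f))^4.75 + ν·Q^9.4·(L/(gh_f))^5.2]^0.04
LQ²/(gh_f) = 0.05693; L/(gh_f) = 4.020
Term 1 = ε^1.25·(…)^4.75 = 5.90×10^-14; Term 2 = ν·Q^9.4·(…)^5.2 = 4.31×10^-12
D = 0.66·(5.90×10^-14 + 4.31×10^-12)^0.04 = 0.2318 m = 232 mm
Check: V = 2.82 m/s, Re = 4.30×10^5, f = 0.01354, h_f = 15.0 m ≈ 16.1 m ✓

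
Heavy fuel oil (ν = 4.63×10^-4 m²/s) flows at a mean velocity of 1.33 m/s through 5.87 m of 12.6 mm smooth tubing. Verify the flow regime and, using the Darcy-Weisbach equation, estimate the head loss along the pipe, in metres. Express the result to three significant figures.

Re = VD/ν = 1.33·0.01260/4.63×10^-4 = 36.2 → laminar (Re < 2300)
f = 64/Re = 1.768
h_f = f(L/D)V²/(2g) = 1.768·(5.87/0.01260)·1.33²/(2·9.81) = 74.27 m

h_f ≈ 74.3 m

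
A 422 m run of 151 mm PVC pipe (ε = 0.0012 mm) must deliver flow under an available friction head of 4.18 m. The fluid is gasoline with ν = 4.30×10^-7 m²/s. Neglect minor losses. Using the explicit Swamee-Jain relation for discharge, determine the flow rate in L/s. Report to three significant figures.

Swamee-Jain (Type II): Q = -0.965·√(gD⁵h_f/L)·ln[ε/(3.7D) + √(3.17ν²L/(gD³h_f))]
√(gD⁵h_f/L) = √(9.81·0.151⁵·4.18/422) = 0.002762
ε/(3.7D) = 2.15×10^-6; √(3.17ν²L/(gD³h_f)) = 4.19×10^-5
Q = -0.965·0.002762·ln(4.400×10^-5) = 0.02674 m³/s
Check: V = 1.49 m/s, Re = 5.24×10^5, f = 0.01311, h_f = 4.16 m ≈ 4.18 m ✓

Q ≈ 26.7 L/s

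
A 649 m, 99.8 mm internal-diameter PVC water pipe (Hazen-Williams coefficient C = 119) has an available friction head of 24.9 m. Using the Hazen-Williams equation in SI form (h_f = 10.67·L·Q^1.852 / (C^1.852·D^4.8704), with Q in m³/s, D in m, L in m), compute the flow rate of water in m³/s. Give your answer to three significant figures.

Rearranging: Q = [h_f·C^1.852·D^4.8704 / (10.67·L)]^(1/1.852)
Q = [24.9·119^1.852·0.0998^4.8704 / (10.67·649)]^0.540 = 0.01329 m³/s

Q ≈ 0.0133 m³/s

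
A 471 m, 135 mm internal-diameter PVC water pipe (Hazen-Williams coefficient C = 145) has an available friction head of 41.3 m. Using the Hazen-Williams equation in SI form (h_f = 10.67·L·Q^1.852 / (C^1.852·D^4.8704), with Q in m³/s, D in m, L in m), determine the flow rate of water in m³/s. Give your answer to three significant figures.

Q ≈ 0.0560 m³/s

Rearranging: Q = [h_f·C^1.852·D^4.8704 / (10.67·L)]^(1/1.852)
Q = [41.3·145^1.852·0.135^4.8704 / (10.67·471)]^0.540 = 0.05602 m³/s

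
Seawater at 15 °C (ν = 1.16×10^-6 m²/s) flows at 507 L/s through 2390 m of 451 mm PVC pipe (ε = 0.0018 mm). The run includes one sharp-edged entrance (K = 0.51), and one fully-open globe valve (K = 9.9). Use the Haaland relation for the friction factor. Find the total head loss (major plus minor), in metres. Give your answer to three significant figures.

H_L ≈ 36.0 m

V = 4Q/(πD²) = 3.174 m/s; V²/2g = 0.5134 m
Re = 1.23×10^6, ε/D = 3.99×10^-6 → f = 0.01127 (Haaland)
Major: h_f = f(L/D)·V²/2g = 0.01127·5299·0.5134 = 30.65 m
Minor: ΣK = 10.4; h_m = ΣK·V²/2g = 5.344 m
Total H_L = 30.65 + 5.344 = 35.99 m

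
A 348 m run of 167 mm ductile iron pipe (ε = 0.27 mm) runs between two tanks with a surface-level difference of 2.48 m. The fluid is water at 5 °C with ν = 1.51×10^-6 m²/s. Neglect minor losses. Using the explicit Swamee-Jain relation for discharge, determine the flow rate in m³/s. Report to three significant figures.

Q ≈ 0.0216 m³/s

Swamee-Jain (Type II): Q = -0.965·√(gD⁵h_f/L)·ln[ε/(3.7D) + √(3.17ν²L/(gD³h_f))]
√(gD⁵h_f/L) = √(9.81·0.167⁵·2.48/348) = 0.003013
ε/(3.7D) = 4.37×10^-4; √(3.17ν²L/(gD³h_f)) = 1.49×10^-4
Q = -0.965·0.003013·ln(5.860×10^-4) = 0.02164 m³/s
Check: V = 0.988 m/s, Re = 1.09×10^5, f = 0.02413, h_f = 2.50 m ≈ 2.48 m ✓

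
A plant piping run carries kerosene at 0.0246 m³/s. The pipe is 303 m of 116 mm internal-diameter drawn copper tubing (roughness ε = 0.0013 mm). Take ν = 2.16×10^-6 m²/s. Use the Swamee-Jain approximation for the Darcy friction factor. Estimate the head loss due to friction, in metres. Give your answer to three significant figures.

V = 4Q/(πD²) = 4·0.0246/(π·0.116²) = 2.328 m/s
Re = VD/ν = 2.328·0.116/2.16×10^-6 = 1.25×10^5 → turbulent
ε/D = 0.0013/116 = 1.12×10^-5
Swamee-Jain: f = 0.01714
h_f = f(L/D)V²/(2g) = 0.01714·(303/0.116)·2.328²/(2·9.81) = 12.36 m

h_f ≈ 12.4 m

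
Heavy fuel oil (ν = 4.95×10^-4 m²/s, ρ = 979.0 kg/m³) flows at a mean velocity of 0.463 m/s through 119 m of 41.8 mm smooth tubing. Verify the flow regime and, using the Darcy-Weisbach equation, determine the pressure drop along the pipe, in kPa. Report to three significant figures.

Re = VD/ν = 0.463·0.04180/4.95×10^-4 = 39.1 → laminar (Re < 2300)
f = 64/Re = 1.637
h_f = f(L/D)V²/(2g) = 1.637·(119/0.04180)·0.463²/(2·9.81) = 50.92 m
Δp = ρg·h_f = 979.0·9.81·50.92 = 489.0 kPa

Δp ≈ 489 kPa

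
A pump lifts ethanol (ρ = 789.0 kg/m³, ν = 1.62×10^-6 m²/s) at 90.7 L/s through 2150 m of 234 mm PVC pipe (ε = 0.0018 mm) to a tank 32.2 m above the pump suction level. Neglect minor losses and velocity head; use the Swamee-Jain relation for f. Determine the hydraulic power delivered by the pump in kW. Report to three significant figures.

V = 4Q/(πD²) = 2.109 m/s; Re = 3.05×10^5; ε/D = 7.69×10^-6; f = 0.01442
h_f = f(L/D)V²/2g = 30.05 m
Total head H = z + h_f = 32.2 + 30.05 = 62.25 m
P_hyd = ρgQH = 789.0·9.81·0.0907·62.25 = 43.70 kW

P_hyd ≈ 43.7 kW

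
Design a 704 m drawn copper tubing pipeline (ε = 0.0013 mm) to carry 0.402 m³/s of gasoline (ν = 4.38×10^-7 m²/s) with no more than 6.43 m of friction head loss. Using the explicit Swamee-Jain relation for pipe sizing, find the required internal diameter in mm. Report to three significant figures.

Swamee-Jain (Type III): D = 0.66·[ε^1.25·(LQ²/(gh_f))^4.75 + ν·Q^9.4·(L/(gh_f))^5.2]^0.04
LQ²/(gh_f) = 1.804; L/(gh_f) = 11.16
Term 1 = ε^1.25·(…)^4.75 = 7.23×10^-7; Term 2 = ν·Q^9.4·(…)^5.2 = 2.34×10^-5
D = 0.66·(7.23×10^-7 + 2.34×10^-5)^0.04 = 0.4314 m = 431 mm
Check: V = 2.75 m/s, Re = 2.71×10^6, f = 0.01002, h_f = 6.31 m ≈ 6.43 m ✓

D ≈ 431 mm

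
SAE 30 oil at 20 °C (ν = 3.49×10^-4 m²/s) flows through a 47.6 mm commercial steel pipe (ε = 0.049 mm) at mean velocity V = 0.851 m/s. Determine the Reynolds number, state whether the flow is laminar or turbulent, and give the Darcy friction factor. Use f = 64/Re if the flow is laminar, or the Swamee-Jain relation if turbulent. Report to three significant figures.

Re ≈ 116; laminar; f = 64/Re ≈ 0.551

Re = VD/ν = 0.8510·0.0476/3.49×10^-4 = 116
Re < 2300 → laminar → f = 64/Re = 0.5514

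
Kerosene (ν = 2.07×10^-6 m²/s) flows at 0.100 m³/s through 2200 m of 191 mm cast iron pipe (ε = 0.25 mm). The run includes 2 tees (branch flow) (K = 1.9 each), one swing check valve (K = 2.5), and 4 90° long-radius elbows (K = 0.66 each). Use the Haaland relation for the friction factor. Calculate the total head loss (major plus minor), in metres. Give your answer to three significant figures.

V = 4Q/(πD²) = 3.490 m/s; V²/2g = 0.6209 m
Re = 3.22×10^5, ε/D = 0.00131 → f = 0.02169 (Haaland)
Major: h_f = f(L/D)·V²/2g = 0.02169·11518·0.6209 = 155.1 m
Minor: ΣK = 8.94; h_m = ΣK·V²/2g = 5.550 m
Total H_L = 155.1 + 5.550 = 160.7 m

H_L ≈ 161 m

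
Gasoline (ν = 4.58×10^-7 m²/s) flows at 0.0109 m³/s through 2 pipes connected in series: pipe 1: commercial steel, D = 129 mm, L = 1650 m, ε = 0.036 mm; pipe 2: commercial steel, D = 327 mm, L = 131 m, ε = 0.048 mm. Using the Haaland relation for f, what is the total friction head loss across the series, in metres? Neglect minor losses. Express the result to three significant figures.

H ≈ 7.75 m

Pipe 1: V = 0.8340 m/s, Re = 2.35×10^5, ε/D = 2.79×10^-4, f = 0.01707, h_1 = f(L/D)V²/2g = 7.739 m
Pipe 2: V = 0.1298 m/s, Re = 9.27×10^4, ε/D = 1.47×10^-4, f = 0.01874, h_2 = f(L/D)V²/2g = 0.006446 m
Series → Q common, losses add: H = Σh = 7.746 m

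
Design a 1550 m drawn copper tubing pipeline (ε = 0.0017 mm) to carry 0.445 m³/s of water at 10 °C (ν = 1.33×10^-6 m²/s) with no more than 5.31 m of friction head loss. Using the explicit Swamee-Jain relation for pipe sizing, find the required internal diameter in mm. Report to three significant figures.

D ≈ 574 mm

Swamee-Jain (Type III): D = 0.66·[ε^1.25·(LQ²/(gh_f))^4.75 + ν·Q^9.4·(L/(gh_f))^5.2]^0.04
LQ²/(gh_f) = 5.892; L/(gh_f) = 29.76
Term 1 = ε^1.25·(…)^4.75 = 2.80×10^-4; Term 2 = ν·Q^9.4·(…)^5.2 = 0.0303
D = 0.66·(2.80×10^-4 + 0.0303)^0.04 = 0.5740 m = 574 mm
Check: V = 1.72 m/s, Re = 7.42×10^5, f = 0.01227, h_f = 4.99 m ≈ 5.31 m ✓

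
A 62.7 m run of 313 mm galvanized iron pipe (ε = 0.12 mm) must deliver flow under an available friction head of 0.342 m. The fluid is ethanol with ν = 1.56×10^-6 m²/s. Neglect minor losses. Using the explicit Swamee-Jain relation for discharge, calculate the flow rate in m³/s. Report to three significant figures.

Swamee-Jain (Type II): Q = -0.965·√(gD⁵h_f/L)·ln[ε/(3.7D) + √(3.17ν²L/(gD³h_f))]
√(gD⁵h_f/L) = √(9.81·0.313⁵·0.342/62.7) = 0.01268
ε/(3.7D) = 1.04×10^-4; √(3.17ν²L/(gD³h_f)) = 6.86×10^-5
Q = -0.965·0.01268·ln(1.722×10^-4) = 0.1060 m³/s
Check: V = 1.38 m/s, Re = 2.77×10^5, f = 0.01774, h_f = 0.344 m ≈ 0.342 m ✓

Q ≈ 0.106 m³/s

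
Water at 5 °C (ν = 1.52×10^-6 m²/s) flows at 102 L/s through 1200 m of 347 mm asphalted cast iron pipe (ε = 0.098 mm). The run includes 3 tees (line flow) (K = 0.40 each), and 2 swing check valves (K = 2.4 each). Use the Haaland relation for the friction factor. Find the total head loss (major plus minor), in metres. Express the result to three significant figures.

H_L ≈ 3.84 m

V = 4Q/(πD²) = 1.079 m/s; V²/2g = 0.05929 m
Re = 2.46×10^5, ε/D = 2.82×10^-4 → f = 0.01701 (Haaland)
Major: h_f = f(L/D)·V²/2g = 0.01701·3458·0.05929 = 3.487 m
Minor: ΣK = 6.00; h_m = ΣK·V²/2g = 0.3558 m
Total H_L = 3.487 + 0.3558 = 3.843 m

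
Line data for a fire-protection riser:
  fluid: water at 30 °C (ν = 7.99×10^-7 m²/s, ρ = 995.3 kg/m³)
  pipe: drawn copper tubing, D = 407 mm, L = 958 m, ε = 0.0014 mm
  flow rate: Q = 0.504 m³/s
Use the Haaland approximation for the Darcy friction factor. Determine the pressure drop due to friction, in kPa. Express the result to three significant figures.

V = 4Q/(πD²) = 4·0.504/(π·0.407²) = 3.874 m/s
Re = VD/ν = 3.874·0.407/7.99×10^-7 = 1.97×10^6 → turbulent
ε/D = 0.0014/407 = 3.44×10^-6
Haaland: f = 0.01046
h_f = f(L/D)V²/(2g) = 0.01046·(958/0.407)·3.874²/(2·9.81) = 18.83 m
Δp = ρg·h_f = 995.3·9.81·18.83 = 183.9 kPa

Δp ≈ 184 kPa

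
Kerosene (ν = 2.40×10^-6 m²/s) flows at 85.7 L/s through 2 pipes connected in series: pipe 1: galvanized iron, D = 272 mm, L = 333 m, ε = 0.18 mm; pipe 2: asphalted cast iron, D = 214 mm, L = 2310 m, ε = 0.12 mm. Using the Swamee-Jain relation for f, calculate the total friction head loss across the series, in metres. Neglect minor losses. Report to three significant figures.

Pipe 1: V = 1.475 m/s, Re = 1.67×10^5, ε/D = 6.62×10^-4, f = 0.02003, h_1 = f(L/D)V²/2g = 2.719 m
Pipe 2: V = 2.383 m/s, Re = 2.12×10^5, ε/D = 5.61×10^-4, f = 0.01915, h_2 = f(L/D)V²/2g = 59.81 m
Series → Q common, losses add: H = Σh = 62.53 m

H ≈ 62.5 m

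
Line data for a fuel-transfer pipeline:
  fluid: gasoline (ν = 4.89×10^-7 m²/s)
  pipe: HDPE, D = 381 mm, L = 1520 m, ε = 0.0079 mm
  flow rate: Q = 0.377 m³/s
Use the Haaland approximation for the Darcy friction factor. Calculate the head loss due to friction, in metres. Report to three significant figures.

h_f ≈ 23.7 m

V = 4Q/(πD²) = 4·0.377/(π·0.381²) = 3.307 m/s
Re = VD/ν = 3.307·0.381/4.89×10^-7 = 2.58×10^6 → turbulent
ε/D = 0.0079/381 = 2.07×10^-5
Haaland: f = 0.01066
h_f = f(L/D)V²/(2g) = 0.01066·(1520/0.381)·3.307²/(2·9.81) = 23.70 m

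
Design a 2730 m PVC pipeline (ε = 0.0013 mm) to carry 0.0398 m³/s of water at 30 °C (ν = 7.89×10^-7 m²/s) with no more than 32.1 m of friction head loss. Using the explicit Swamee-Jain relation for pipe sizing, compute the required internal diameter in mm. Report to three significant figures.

Swamee-Jain (Type III): D = 0.66·[ε^1.25·(LQ²/(gh_f))^4.75 + ν·Q^9.4·(L/(gh_f))^5.2]^0.04
LQ²/(gh_f) = 0.01373; L/(gh_f) = 8.669
Term 1 = ε^1.25·(…)^4.75 = 6.26×10^-17; Term 2 = ν·Q^9.4·(…)^5.2 = 4.11×10^-15
D = 0.66·(6.26×10^-17 + 4.11×10^-15)^0.04 = 0.1755 m = 176 mm
Check: V = 1.64 m/s, Re = 3.66×10^5, f = 0.01395, h_f = 29.9 m ≈ 32.1 m ✓

D ≈ 176 mm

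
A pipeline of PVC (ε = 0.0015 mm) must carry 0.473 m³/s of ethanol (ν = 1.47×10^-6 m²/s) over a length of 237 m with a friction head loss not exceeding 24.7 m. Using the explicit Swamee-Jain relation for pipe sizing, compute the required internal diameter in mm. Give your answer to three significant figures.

D ≈ 290 mm

Swamee-Jain (Type III): D = 0.66·[ε^1.25·(LQ²/(gh_f))^4.75 + ν·Q^9.4·(L/(gh_f))^5.2]^0.04
LQ²/(gh_f) = 0.2188; L/(gh_f) = 0.9781
Term 1 = ε^1.25·(…)^4.75 = 3.85×10^-11; Term 2 = ν·Q^9.4·(…)^5.2 = 1.15×10^-9
D = 0.66·(3.85×10^-11 + 1.15×10^-9)^0.04 = 0.2901 m = 290 mm
Check: V = 7.16 m/s, Re = 1.41×10^6, f = 0.01112, h_f = 23.7 m ≈ 24.7 m ✓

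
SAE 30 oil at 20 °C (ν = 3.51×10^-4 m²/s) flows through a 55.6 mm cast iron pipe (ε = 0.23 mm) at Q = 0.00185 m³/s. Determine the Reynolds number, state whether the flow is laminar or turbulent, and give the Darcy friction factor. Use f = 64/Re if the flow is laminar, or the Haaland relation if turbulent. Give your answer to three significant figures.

V = 4Q/(πD²) = 0.7620 m/s
Re = VD/ν = 0.7620·0.0556/3.51×10^-4 = 121
Re < 2300 → laminar → f = 64/Re = 0.5302

Re ≈ 121; laminar; f = 64/Re ≈ 0.530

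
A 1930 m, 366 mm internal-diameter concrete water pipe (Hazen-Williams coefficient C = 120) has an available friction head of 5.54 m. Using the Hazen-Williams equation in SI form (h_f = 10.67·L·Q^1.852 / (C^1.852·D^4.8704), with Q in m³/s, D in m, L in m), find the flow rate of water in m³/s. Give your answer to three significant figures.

Q ≈ 0.101 m³/s

Rearranging: Q = [h_f·C^1.852·D^4.8704 / (10.67·L)]^(1/1.852)
Q = [5.54·120^1.852·0.366^4.8704 / (10.67·1930)]^0.540 = 0.1008 m³/s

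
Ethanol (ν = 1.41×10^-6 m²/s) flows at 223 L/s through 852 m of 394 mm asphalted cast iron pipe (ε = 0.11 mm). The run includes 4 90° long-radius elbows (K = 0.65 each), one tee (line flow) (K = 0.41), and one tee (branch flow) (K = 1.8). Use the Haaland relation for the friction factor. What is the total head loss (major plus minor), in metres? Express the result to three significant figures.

V = 4Q/(πD²) = 1.829 m/s; V²/2g = 0.1705 m
Re = 5.11×10^5, ε/D = 2.79×10^-4 → f = 0.01596 (Haaland)
Major: h_f = f(L/D)·V²/2g = 0.01596·2162·0.1705 = 5.885 m
Minor: ΣK = 4.81; h_m = ΣK·V²/2g = 0.8201 m
Total H_L = 5.885 + 0.8201 = 6.706 m

H_L ≈ 6.71 m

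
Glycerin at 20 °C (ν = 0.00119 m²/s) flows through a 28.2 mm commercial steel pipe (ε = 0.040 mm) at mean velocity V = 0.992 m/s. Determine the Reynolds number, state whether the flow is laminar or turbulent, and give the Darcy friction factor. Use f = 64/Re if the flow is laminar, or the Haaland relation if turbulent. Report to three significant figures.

Re = VD/ν = 0.9920·0.0282/0.00119 = 23.5
Re < 2300 → laminar → f = 64/Re = 2.722

Re ≈ 23.5; laminar; f = 64/Re ≈ 2.72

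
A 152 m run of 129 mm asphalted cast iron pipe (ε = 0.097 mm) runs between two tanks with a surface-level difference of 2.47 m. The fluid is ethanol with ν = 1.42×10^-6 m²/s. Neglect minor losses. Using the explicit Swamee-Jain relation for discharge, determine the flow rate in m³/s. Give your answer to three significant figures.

Q ≈ 0.0184 m³/s

Swamee-Jain (Type II): Q = -0.965·√(gD⁵h_f/L)·ln[ε/(3.7D) + √(3.17ν²L/(gD³h_f))]
√(gD⁵h_f/L) = √(9.81·0.129⁵·2.47/152) = 0.002386
ε/(3.7D) = 2.03×10^-4; √(3.17ν²L/(gD³h_f)) = 1.37×10^-4
Q = -0.965·0.002386·ln(3.399×10^-4) = 0.01839 m³/s
Check: V = 1.41 m/s, Re = 1.28×10^5, f = 0.02091, h_f = 2.49 m ≈ 2.47 m ✓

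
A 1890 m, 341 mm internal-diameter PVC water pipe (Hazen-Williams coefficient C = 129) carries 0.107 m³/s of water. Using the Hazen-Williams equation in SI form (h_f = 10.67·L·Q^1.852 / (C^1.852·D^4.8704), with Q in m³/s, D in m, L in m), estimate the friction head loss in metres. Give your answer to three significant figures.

h_f ≈ 7.48 m

h_f = 10.67·1890·0.107^1.852 / (129^1.852·0.341^4.8704) = 7.480 m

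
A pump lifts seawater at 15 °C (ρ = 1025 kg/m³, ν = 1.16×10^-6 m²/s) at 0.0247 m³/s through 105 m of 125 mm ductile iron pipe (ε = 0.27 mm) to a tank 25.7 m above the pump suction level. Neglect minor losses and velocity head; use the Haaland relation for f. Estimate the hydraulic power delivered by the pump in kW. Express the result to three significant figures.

P_hyd ≈ 7.44 kW

V = 4Q/(πD²) = 2.013 m/s; Re = 2.17×10^5; ε/D = 0.00216; f = 0.02465
h_f = f(L/D)V²/2g = 4.275 m
Total head H = z + h_f = 25.7 + 4.275 = 29.97 m
P_hyd = ρgQH = 1025·9.81·0.0247·29.97 = 7.445 kW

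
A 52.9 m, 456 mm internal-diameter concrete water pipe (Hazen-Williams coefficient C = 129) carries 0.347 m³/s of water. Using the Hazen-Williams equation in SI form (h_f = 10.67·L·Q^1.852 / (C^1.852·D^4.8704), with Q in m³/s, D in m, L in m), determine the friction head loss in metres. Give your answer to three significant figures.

h_f = 10.67·52.9·0.347^1.852 / (129^1.852·0.456^4.8704) = 0.4492 m

h_f ≈ 0.449 m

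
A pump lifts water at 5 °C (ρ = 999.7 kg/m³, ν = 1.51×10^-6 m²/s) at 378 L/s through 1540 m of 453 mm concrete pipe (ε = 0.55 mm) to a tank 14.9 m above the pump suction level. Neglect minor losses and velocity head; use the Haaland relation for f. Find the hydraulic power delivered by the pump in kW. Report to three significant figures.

P_hyd ≈ 129 kW

V = 4Q/(πD²) = 2.345 m/s; Re = 7.04×10^5; ε/D = 0.00121; f = 0.02097
h_f = f(L/D)V²/2g = 19.98 m
Total head H = z + h_f = 14.9 + 19.98 = 34.88 m
P_hyd = ρgQH = 999.7·9.81·0.378·34.88 = 129.3 kW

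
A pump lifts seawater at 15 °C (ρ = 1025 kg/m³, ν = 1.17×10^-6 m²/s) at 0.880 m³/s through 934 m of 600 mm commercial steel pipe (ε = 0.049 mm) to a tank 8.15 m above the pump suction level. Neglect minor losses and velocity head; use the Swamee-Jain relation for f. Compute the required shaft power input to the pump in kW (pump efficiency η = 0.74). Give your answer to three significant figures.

P_shaft ≈ 214 kW

V = 4Q/(πD²) = 3.112 m/s; Re = 1.60×10^6; ε/D = 8.17×10^-5; f = 0.01273
h_f = f(L/D)V²/2g = 9.787 m
Total head H = z + h_f = 8.15 + 9.787 = 17.94 m
P_hyd = ρgQH = 1025·9.81·0.880·17.94 = 158.7 kW
P_shaft = P_hyd/η = 158.7/0.74 = 214.5 kW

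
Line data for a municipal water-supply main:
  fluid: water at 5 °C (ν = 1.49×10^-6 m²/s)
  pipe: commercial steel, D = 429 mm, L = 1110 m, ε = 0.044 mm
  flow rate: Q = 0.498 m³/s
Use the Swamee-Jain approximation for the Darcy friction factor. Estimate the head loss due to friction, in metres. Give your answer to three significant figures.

V = 4Q/(πD²) = 4·0.498/(π·0.429²) = 3.445 m/s
Re = VD/ν = 3.445·0.429/1.49×10^-6 = 9.92×10^5 → turbulent
ε/D = 0.044/429 = 1.03×10^-4
Swamee-Jain: f = 0.01355
h_f = f(L/D)V²/(2g) = 0.01355·(1110/0.429)·3.445²/(2·9.81) = 21.22 m

h_f ≈ 21.2 m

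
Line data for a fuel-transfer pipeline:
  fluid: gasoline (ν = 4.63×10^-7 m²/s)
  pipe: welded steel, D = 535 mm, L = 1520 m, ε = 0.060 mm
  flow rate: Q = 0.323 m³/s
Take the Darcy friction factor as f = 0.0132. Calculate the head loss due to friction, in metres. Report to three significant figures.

h_f ≈ 3.95 m

V = 4Q/(πD²) = 4·0.323/(π·0.535²) = 1.437 m/s
h_f = f(L/D)V²/(2g) = 0.01320·(1520/0.535)·1.437²/(2·9.81) = 3.946 m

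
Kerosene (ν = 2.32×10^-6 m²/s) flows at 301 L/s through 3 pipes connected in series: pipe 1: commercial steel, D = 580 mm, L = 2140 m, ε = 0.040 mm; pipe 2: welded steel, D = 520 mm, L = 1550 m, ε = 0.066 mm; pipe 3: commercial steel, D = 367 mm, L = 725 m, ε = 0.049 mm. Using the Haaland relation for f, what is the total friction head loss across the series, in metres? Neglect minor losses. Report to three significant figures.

Pipe 1: V = 1.139 m/s, Re = 2.85×10^5, ε/D = 6.90×10^-5, f = 0.01507, h_1 = f(L/D)V²/2g = 3.679 m
Pipe 2: V = 1.417 m/s, Re = 3.18×10^5, ε/D = 1.27×10^-4, f = 0.01535, h_2 = f(L/D)V²/2g = 4.684 m
Pipe 3: V = 2.845 m/s, Re = 4.50×10^5, ε/D = 1.34×10^-4, f = 0.01479, h_3 = f(L/D)V²/2g = 12.06 m
Series → Q common, losses add: H = Σh = 20.42 m

H ≈ 20.4 m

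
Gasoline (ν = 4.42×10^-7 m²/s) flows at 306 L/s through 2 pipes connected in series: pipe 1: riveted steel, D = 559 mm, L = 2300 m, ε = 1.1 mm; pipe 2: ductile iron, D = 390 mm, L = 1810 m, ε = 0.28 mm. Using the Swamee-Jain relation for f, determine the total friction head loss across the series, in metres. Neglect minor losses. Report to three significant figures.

H ≈ 36.2 m

Pipe 1: V = 1.247 m/s, Re = 1.58×10^6, ε/D = 0.00197, f = 0.02349, h_1 = f(L/D)V²/2g = 7.660 m
Pipe 2: V = 2.562 m/s, Re = 2.26×10^6, ε/D = 7.18×10^-4, f = 0.01838, h_2 = f(L/D)V²/2g = 28.52 m
Series → Q common, losses add: H = Σh = 36.18 m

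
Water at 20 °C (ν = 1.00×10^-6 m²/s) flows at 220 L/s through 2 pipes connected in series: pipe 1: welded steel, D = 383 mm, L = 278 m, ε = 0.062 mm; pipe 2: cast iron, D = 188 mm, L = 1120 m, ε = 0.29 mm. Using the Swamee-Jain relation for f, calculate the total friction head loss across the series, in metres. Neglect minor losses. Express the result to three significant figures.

Pipe 1: V = 1.910 m/s, Re = 7.31×10^5, ε/D = 1.62×10^-4, f = 0.01465, h_1 = f(L/D)V²/2g = 1.977 m
Pipe 2: V = 7.925 m/s, Re = 1.49×10^6, ε/D = 0.00154, f = 0.02210, h_2 = f(L/D)V²/2g = 421.4 m
Series → Q common, losses add: H = Σh = 423.4 m

H ≈ 423 m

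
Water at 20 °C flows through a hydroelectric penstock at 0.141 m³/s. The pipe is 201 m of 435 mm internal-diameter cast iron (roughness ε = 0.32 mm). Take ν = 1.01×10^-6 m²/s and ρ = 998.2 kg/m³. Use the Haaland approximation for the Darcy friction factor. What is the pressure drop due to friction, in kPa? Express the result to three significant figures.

Δp ≈ 3.96 kPa

V = 4Q/(πD²) = 4·0.141/(π·0.435²) = 0.9487 m/s
Re = VD/ν = 0.9487·0.435/1.01×10^-6 = 4.09×10^5 → turbulent
ε/D = 0.32/435 = 7.36×10^-4
Haaland: f = 0.01907
h_f = f(L/D)V²/(2g) = 0.01907·(201/0.435)·0.9487²/(2·9.81) = 0.4042 m
Δp = ρg·h_f = 998.2·9.81·0.4042 = 3.958 kPa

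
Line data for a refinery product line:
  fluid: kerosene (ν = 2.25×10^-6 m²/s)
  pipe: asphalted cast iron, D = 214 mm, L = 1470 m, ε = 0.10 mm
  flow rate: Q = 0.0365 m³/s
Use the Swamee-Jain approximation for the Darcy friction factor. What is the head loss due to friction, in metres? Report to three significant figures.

h_f ≈ 7.34 m

V = 4Q/(πD²) = 4·0.0365/(π·0.214²) = 1.015 m/s
Re = VD/ν = 1.015·0.214/2.25×10^-6 = 9.65×10^4 → turbulent
ε/D = 0.10/214 = 4.67×10^-4
Swamee-Jain: f = 0.02037
h_f = f(L/D)V²/(2g) = 0.02037·(1470/0.214)·1.015²/(2·9.81) = 7.343 m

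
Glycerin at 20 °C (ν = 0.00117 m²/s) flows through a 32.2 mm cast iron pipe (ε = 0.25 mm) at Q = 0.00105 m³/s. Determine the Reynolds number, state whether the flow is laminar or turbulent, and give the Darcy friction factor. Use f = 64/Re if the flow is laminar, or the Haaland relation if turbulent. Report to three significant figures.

V = 4Q/(πD²) = 1.289 m/s
Re = VD/ν = 1.289·0.0322/0.00117 = 35.5
Re < 2300 → laminar → f = 64/Re = 1.804

Re ≈ 35.5; laminar; f = 64/Re ≈ 1.80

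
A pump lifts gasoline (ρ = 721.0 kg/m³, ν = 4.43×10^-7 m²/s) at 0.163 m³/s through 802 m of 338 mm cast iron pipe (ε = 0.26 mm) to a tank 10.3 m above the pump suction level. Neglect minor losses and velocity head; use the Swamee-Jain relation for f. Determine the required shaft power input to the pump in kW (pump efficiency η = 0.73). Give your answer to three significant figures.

P_shaft ≈ 28.1 kW

V = 4Q/(πD²) = 1.817 m/s; Re = 1.39×10^6; ε/D = 7.69×10^-4; f = 0.01879
h_f = f(L/D)V²/2g = 7.498 m
Total head H = z + h_f = 10.3 + 7.498 = 17.80 m
P_hyd = ρgQH = 721.0·9.81·0.163·17.80 = 20.52 kW
P_shaft = P_hyd/η = 20.52/0.73 = 28.11 kW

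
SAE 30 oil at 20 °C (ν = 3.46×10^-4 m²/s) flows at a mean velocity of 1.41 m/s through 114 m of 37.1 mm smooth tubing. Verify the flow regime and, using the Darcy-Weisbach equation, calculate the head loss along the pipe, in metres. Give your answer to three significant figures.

h_f ≈ 132 m

Re = VD/ν = 1.41·0.03710/3.46×10^-4 = 151 → laminar (Re < 2300)
f = 64/Re = 0.4233
h_f = f(L/D)V²/(2g) = 0.4233·(114/0.03710)·1.41²/(2·9.81) = 131.8 m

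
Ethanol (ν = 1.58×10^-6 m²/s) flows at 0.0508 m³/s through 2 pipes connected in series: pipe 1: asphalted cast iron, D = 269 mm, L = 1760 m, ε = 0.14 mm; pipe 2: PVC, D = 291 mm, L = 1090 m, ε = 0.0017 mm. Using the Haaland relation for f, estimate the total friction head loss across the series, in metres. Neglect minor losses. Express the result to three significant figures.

H ≈ 6.98 m

Pipe 1: V = 0.8939 m/s, Re = 1.52×10^5, ε/D = 5.20×10^-4, f = 0.01922, h_1 = f(L/D)V²/2g = 5.121 m
Pipe 2: V = 0.7638 m/s, Re = 1.41×10^5, ε/D = 5.84×10^-6, f = 0.01664, h_2 = f(L/D)V²/2g = 1.854 m
Series → Q common, losses add: H = Σh = 6.975 m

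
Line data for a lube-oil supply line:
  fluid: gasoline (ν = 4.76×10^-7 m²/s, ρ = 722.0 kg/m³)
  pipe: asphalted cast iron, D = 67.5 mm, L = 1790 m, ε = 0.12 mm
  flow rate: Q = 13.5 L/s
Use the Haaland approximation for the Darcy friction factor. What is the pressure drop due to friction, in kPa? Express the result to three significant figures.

Δp ≈ 3140 kPa

V = 4Q/(πD²) = 4·0.0135/(π·0.0675²) = 3.773 m/s
Re = VD/ν = 3.773·0.0675/4.76×10^-7 = 5.35×10^5 → turbulent
ε/D = 0.12/67.5 = 0.00178
Haaland: f = 0.02308
h_f = f(L/D)V²/(2g) = 0.02308·(1790/0.0675)·3.773²/(2·9.81) = 443.9 m
Δp = ρg·h_f = 722.0·9.81·443.9 = 3144 kPa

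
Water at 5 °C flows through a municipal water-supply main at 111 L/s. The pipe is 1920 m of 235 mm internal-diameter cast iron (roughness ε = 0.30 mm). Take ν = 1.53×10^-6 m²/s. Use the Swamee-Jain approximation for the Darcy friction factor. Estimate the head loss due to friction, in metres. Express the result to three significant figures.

h_f ≈ 59.0 m

V = 4Q/(πD²) = 4·0.111/(π·0.235²) = 2.559 m/s
Re = VD/ν = 2.559·0.235/1.53×10^-6 = 3.93×10^5 → turbulent
ε/D = 0.30/235 = 0.00128
Swamee-Jain: f = 0.02162
h_f = f(L/D)V²/(2g) = 0.02162·(1920/0.235)·2.559²/(2·9.81) = 58.98 m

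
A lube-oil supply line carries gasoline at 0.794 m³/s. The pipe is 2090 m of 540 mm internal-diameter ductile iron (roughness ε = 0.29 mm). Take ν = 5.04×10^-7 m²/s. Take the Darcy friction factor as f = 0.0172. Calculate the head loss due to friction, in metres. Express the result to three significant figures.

h_f ≈ 40.8 m

V = 4Q/(πD²) = 4·0.794/(π·0.540²) = 3.467 m/s
h_f = f(L/D)V²/(2g) = 0.01720·(2090/0.540)·3.467²/(2·9.81) = 40.78 m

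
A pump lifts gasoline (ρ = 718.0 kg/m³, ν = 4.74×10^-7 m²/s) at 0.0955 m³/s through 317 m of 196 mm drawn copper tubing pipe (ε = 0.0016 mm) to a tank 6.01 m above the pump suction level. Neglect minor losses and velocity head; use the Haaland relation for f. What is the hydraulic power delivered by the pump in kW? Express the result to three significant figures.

V = 4Q/(πD²) = 3.165 m/s; Re = 1.31×10^6; ε/D = 8.16×10^-6; f = 0.01125
h_f = f(L/D)V²/2g = 9.295 m
Total head H = z + h_f = 6.01 + 9.295 = 15.30 m
P_hyd = ρgQH = 718.0·9.81·0.0955·15.30 = 10.30 kW

P_hyd ≈ 10.3 kW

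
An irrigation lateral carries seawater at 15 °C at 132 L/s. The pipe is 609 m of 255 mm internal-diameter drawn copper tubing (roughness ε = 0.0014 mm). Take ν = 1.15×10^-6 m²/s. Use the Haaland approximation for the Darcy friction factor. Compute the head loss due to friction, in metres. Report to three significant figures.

V = 4Q/(πD²) = 4·0.132/(π·0.255²) = 2.585 m/s
Re = VD/ν = 2.585·0.255/1.15×10^-6 = 5.73×10^5 → turbulent
ε/D = 0.0014/255 = 5.49×10^-6
Haaland: f = 0.01282
h_f = f(L/D)V²/(2g) = 0.01282·(609/0.255)·2.585²/(2·9.81) = 10.42 m

h_f ≈ 10.4 m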